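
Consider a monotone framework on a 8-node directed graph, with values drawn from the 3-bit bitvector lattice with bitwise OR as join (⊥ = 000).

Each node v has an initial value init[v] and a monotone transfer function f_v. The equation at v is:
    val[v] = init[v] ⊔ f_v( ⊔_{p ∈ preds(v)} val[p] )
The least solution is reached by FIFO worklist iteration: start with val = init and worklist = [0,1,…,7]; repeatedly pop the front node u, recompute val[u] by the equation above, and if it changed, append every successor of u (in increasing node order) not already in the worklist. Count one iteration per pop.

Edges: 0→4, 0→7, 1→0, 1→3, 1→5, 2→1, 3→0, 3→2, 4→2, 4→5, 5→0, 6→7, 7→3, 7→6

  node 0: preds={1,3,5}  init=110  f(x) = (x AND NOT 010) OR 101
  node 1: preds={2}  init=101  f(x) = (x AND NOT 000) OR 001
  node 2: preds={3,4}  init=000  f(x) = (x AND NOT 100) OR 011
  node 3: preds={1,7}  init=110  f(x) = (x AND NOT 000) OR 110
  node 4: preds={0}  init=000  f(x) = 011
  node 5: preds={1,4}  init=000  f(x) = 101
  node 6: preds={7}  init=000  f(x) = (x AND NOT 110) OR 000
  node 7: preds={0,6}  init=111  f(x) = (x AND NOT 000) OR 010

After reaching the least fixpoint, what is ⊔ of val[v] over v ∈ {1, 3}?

111

Worklist (13 pops):
  #1 pop 0: in=111 → 111 (was 110); enqueue []
  #2 pop 1: in=000 → 101 (no change)
  #3 pop 2: in=110 → 011 (was 000); enqueue [1]
  #4 pop 3: in=111 → 111 (was 110); enqueue [0,2]
  #5 pop 4: in=111 → 011 (was 000); enqueue []
  #6 pop 5: in=111 → 101 (was 000); enqueue []
  #7 pop 6: in=111 → 001 (was 000); enqueue []
  #8 pop 7: in=111 → 111 (no change)
  #9 pop 1: in=011 → 111 (was 101); enqueue [3,5]
  #10 pop 0: in=111 → 111 (no change)
  #11 pop 2: in=111 → 011 (no change)
  #12 pop 3: in=111 → 111 (no change)
  #13 pop 5: in=111 → 101 (no change)

Fixpoint:
  val[0] = 111
  val[1] = 111
  val[2] = 011
  val[3] = 111
  val[4] = 011
  val[5] = 101
  val[6] = 001
  val[7] = 111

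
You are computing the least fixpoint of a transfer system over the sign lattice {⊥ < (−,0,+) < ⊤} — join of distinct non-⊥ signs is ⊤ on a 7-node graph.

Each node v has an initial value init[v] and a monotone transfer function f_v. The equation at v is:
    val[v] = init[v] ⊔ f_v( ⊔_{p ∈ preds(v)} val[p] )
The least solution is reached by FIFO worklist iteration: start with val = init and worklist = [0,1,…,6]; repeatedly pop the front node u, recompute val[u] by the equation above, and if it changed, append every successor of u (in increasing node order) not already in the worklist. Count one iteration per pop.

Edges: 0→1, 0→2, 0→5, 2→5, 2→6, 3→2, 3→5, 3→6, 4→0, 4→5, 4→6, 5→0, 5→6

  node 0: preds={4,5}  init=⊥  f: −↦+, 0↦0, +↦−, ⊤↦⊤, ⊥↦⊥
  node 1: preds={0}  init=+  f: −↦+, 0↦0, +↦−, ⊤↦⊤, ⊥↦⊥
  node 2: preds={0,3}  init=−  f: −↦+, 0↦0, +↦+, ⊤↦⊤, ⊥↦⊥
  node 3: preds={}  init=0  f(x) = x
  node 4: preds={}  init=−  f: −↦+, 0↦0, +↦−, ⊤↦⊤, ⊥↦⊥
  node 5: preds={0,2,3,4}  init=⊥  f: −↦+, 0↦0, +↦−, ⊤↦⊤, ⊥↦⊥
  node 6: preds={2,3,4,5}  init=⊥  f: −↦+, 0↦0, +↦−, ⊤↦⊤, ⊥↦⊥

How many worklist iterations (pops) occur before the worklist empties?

Worklist (11 pops):
  #1 pop 0: in=− → + (was ⊥); enqueue []
  #2 pop 1: in=+ → ⊤ (was +); enqueue []
  #3 pop 2: in=⊤ → ⊤ (was −); enqueue []
  #4 pop 3: in=⊥ → 0 (no change)
  #5 pop 4: in=⊥ → − (no change)
  #6 pop 5: in=⊤ → ⊤ (was ⊥); enqueue [0]
  #7 pop 6: in=⊤ → ⊤ (was ⊥); enqueue []
  #8 pop 0: in=⊤ → ⊤ (was +); enqueue [1,2,5]
  #9 pop 1: in=⊤ → ⊤ (no change)
  #10 pop 2: in=⊤ → ⊤ (no change)
  #11 pop 5: in=⊤ → ⊤ (no change)

Fixpoint:
  val[0] = ⊤
  val[1] = ⊤
  val[2] = ⊤
  val[3] = 0
  val[4] = −
  val[5] = ⊤
  val[6] = ⊤

11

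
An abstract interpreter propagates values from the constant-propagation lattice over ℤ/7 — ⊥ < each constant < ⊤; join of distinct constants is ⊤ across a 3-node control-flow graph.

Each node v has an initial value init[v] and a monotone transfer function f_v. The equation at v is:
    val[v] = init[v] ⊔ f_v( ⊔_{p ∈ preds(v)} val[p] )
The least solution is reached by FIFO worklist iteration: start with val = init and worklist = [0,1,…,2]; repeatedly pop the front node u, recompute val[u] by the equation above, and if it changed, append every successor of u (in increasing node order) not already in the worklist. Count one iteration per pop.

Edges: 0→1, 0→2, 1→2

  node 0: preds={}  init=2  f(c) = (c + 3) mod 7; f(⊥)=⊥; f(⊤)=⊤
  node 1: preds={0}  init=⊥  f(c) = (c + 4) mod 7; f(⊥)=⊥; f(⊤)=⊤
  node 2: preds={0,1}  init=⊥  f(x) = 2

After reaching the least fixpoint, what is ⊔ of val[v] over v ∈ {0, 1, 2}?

Trace (3 dequeues):
  [1] u=0 | in ⊥ | out 2 | ==
  [2] u=1 | in 2 | out 6 | prev ⊥ | push {}
  [3] u=2 | in ⊤ | out 2 | prev ⊥ | push {}

Converged values:
  [0] 2
  [1] 6
  [2] 2

⊤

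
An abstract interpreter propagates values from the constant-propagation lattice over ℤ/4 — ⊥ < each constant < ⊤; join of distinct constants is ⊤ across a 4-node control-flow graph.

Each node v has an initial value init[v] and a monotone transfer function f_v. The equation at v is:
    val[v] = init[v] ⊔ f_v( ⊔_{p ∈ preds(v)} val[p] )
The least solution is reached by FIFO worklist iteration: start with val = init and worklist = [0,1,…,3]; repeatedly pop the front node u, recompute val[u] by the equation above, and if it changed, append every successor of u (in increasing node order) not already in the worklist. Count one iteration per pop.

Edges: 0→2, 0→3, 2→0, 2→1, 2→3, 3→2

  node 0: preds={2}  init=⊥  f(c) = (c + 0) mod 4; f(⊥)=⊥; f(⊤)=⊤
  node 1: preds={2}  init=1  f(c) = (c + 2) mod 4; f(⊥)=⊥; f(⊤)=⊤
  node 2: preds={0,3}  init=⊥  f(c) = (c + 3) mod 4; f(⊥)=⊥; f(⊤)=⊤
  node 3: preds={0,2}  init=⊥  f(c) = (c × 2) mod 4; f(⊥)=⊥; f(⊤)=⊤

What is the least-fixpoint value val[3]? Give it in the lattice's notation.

⊥

Iteration log — 4 steps:
  step 1. node 0  ⊔preds=⊥  new=⊥  stable
  step 2. node 1  ⊔preds=⊥  new=1  stable
  step 3. node 2  ⊔preds=⊥  new=⊥  stable
  step 4. node 3  ⊔preds=⊥  new=⊥  stable

Least fixpoint reached:
  node 0: ⊥
  node 1: 1
  node 2: ⊥
  node 3: ⊥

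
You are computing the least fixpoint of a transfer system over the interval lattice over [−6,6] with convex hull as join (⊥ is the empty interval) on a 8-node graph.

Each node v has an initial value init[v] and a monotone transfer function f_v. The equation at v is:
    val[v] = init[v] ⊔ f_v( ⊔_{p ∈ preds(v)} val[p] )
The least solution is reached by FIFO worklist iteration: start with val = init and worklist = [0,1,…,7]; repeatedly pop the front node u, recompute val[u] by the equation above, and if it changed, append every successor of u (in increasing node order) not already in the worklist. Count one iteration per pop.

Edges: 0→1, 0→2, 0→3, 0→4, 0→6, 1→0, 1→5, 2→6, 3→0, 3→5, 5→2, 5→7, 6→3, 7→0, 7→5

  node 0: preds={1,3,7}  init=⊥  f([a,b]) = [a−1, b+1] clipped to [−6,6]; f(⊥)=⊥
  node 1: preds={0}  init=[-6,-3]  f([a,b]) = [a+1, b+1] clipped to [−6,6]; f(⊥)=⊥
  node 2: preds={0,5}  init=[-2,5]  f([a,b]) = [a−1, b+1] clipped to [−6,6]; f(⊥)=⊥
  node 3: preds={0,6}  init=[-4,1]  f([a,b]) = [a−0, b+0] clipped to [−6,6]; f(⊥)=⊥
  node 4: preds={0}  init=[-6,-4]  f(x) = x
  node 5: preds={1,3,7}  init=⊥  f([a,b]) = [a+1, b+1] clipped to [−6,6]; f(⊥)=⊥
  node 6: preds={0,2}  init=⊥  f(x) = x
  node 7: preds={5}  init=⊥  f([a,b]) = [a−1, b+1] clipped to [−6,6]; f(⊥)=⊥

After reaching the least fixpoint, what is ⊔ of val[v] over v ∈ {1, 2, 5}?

[-6,6]

Trace (21 dequeues):
  [1] u=0 | in [-6,1] | out [-6,2] | prev ⊥ | push {}
  [2] u=1 | in [-6,2] | out [-6,3] | prev [-6,-3] | push {0}
  [3] u=2 | in [-6,2] | out [-6,5] | prev [-2,5] | push {}
  [4] u=3 | in [-6,2] | out [-6,2] | prev [-4,1] | push {}
  [5] u=4 | in [-6,2] | out [-6,2] | prev [-6,-4] | push {}
  [6] u=5 | in [-6,3] | out [-5,4] | prev ⊥ | push {2}
  [7] u=6 | in [-6,5] | out [-6,5] | prev ⊥ | push {3}
  [8] u=7 | in [-5,4] | out [-6,5] | prev ⊥ | push {5}
  [9] u=0 | in [-6,5] | out [-6,6] | prev [-6,2] | push {1,4,6}
  [10] u=2 | in [-6,6] | out [-6,6] | prev [-6,5] | push {}
  [11] u=3 | in [-6,6] | out [-6,6] | prev [-6,2] | push {0}
  [12] u=5 | in [-6,6] | out [-5,6] | prev [-5,4] | push {2,7}
  [13] u=1 | in [-6,6] | out [-6,6] | prev [-6,3] | push {5}
  [14] u=4 | in [-6,6] | out [-6,6] | prev [-6,2] | push {}
  [15] u=6 | in [-6,6] | out [-6,6] | prev [-6,5] | push {3}
  [16] u=0 | in [-6,6] | out [-6,6] | ==
  [17] u=2 | in [-6,6] | out [-6,6] | ==
  [18] u=7 | in [-5,6] | out [-6,6] | prev [-6,5] | push {0}
  [19] u=5 | in [-6,6] | out [-5,6] | ==
  [20] u=3 | in [-6,6] | out [-6,6] | ==
  [21] u=0 | in [-6,6] | out [-6,6] | ==

Converged values:
  [0] [-6,6]
  [1] [-6,6]
  [2] [-6,6]
  [3] [-6,6]
  [4] [-6,6]
  [5] [-5,6]
  [6] [-6,6]
  [7] [-6,6]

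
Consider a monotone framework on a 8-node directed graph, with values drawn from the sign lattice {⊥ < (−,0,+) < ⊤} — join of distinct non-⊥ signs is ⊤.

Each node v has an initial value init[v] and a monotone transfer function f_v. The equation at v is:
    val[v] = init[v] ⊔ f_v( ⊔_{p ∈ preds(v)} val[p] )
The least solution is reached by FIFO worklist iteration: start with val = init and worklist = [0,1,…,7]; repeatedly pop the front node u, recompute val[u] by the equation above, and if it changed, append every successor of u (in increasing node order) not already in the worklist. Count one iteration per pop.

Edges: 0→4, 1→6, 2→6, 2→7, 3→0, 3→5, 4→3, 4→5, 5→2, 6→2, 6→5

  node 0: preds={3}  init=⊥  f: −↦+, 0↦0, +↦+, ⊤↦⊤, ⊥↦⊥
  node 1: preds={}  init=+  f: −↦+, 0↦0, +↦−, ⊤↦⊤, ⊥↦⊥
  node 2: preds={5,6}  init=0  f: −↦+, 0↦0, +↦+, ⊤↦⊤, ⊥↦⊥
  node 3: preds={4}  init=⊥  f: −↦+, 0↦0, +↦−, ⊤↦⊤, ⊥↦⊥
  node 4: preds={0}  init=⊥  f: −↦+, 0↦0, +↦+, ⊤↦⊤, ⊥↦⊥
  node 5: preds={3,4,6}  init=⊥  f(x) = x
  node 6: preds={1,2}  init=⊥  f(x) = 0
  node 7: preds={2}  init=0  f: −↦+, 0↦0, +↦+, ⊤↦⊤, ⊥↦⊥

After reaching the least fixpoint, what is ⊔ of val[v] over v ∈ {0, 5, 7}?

Trace (11 dequeues):
  [1] u=0 | in ⊥ | out ⊥ | ==
  [2] u=1 | in ⊥ | out + | ==
  [3] u=2 | in ⊥ | out 0 | ==
  [4] u=3 | in ⊥ | out ⊥ | ==
  [5] u=4 | in ⊥ | out ⊥ | ==
  [6] u=5 | in ⊥ | out ⊥ | ==
  [7] u=6 | in ⊤ | out 0 | prev ⊥ | push {2,5}
  [8] u=7 | in 0 | out 0 | ==
  [9] u=2 | in 0 | out 0 | ==
  [10] u=5 | in 0 | out 0 | prev ⊥ | push {2}
  [11] u=2 | in 0 | out 0 | ==

Converged values:
  [0] ⊥
  [1] +
  [2] 0
  [3] ⊥
  [4] ⊥
  [5] 0
  [6] 0
  [7] 0

0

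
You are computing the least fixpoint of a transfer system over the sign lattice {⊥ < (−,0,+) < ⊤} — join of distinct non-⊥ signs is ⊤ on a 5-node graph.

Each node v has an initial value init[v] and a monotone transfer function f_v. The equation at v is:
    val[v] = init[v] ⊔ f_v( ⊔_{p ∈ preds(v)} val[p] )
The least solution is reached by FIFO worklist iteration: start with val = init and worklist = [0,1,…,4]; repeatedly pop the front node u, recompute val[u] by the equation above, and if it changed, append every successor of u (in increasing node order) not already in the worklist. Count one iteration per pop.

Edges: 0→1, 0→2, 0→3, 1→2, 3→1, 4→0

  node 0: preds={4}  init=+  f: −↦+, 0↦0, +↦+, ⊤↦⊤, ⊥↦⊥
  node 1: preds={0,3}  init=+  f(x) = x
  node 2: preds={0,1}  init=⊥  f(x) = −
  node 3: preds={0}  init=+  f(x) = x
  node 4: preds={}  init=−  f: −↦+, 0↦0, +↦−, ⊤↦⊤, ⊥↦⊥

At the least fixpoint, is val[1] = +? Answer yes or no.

Trace (5 dequeues):
  [1] u=0 | in − | out + | ==
  [2] u=1 | in + | out + | ==
  [3] u=2 | in + | out − | prev ⊥ | push {}
  [4] u=3 | in + | out + | ==
  [5] u=4 | in ⊥ | out − | ==

Converged values:
  [0] +
  [1] +
  [2] −
  [3] +
  [4] −

yes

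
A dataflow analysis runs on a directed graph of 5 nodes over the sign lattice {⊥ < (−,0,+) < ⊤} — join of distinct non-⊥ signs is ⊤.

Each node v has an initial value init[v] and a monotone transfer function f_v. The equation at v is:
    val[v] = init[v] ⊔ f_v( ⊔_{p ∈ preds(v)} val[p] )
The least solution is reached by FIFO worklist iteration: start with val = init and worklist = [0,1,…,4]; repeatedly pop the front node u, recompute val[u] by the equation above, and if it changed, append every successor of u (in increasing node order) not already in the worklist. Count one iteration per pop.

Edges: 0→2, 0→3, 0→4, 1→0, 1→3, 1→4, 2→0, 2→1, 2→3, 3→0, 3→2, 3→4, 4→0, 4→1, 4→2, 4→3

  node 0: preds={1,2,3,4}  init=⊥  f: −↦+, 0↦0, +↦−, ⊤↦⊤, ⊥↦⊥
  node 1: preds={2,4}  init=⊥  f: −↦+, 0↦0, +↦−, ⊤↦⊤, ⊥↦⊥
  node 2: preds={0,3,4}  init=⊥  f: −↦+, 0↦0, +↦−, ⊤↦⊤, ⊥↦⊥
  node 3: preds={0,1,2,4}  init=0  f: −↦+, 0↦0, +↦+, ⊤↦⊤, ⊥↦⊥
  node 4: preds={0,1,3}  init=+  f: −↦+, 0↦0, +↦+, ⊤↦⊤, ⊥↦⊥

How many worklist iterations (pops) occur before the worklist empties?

Trace (11 dequeues):
  [1] u=0 | in ⊤ | out ⊤ | prev ⊥ | push {}
  [2] u=1 | in + | out − | prev ⊥ | push {0}
  [3] u=2 | in ⊤ | out ⊤ | prev ⊥ | push {1}
  [4] u=3 | in ⊤ | out ⊤ | prev 0 | push {2}
  [5] u=4 | in ⊤ | out ⊤ | prev + | push {3}
  [6] u=0 | in ⊤ | out ⊤ | ==
  [7] u=1 | in ⊤ | out ⊤ | prev − | push {0,4}
  [8] u=2 | in ⊤ | out ⊤ | ==
  [9] u=3 | in ⊤ | out ⊤ | ==
  [10] u=0 | in ⊤ | out ⊤ | ==
  [11] u=4 | in ⊤ | out ⊤ | ==

Converged values:
  [0] ⊤
  [1] ⊤
  [2] ⊤
  [3] ⊤
  [4] ⊤

11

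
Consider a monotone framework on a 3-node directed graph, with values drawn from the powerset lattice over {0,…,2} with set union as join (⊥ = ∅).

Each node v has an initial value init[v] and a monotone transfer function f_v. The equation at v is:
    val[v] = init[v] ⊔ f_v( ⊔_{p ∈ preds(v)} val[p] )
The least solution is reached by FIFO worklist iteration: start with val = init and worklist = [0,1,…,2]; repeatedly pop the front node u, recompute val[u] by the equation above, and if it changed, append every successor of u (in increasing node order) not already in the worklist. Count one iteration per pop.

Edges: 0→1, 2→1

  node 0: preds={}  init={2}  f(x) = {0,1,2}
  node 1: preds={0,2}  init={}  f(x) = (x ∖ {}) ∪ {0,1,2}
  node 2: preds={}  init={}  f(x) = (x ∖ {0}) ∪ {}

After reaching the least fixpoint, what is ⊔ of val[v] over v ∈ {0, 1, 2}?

Trace (3 dequeues):
  [1] u=0 | in {} | out {0,1,2} | prev {2} | push {}
  [2] u=1 | in {0,1,2} | out {0,1,2} | prev {} | push {}
  [3] u=2 | in {} | out {} | ==

Converged values:
  [0] {0,1,2}
  [1] {0,1,2}
  [2] {}

{0,1,2}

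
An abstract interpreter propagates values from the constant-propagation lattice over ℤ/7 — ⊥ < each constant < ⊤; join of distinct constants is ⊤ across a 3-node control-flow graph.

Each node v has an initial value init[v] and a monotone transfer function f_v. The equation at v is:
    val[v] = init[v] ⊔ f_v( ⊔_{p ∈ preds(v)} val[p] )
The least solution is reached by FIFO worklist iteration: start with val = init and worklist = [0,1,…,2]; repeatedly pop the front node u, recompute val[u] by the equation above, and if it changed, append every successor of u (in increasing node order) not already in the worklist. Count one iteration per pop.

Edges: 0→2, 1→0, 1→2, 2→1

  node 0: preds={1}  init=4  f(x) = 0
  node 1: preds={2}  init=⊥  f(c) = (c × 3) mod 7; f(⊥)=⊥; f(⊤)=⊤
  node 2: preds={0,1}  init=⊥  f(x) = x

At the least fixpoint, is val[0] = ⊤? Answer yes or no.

yes

Worklist (6 pops):
  #1 pop 0: in=⊥ → ⊤ (was 4); enqueue []
  #2 pop 1: in=⊥ → ⊥ (no change)
  #3 pop 2: in=⊤ → ⊤ (was ⊥); enqueue [1]
  #4 pop 1: in=⊤ → ⊤ (was ⊥); enqueue [0,2]
  #5 pop 0: in=⊤ → ⊤ (no change)
  #6 pop 2: in=⊤ → ⊤ (no change)

Fixpoint:
  val[0] = ⊤
  val[1] = ⊤
  val[2] = ⊤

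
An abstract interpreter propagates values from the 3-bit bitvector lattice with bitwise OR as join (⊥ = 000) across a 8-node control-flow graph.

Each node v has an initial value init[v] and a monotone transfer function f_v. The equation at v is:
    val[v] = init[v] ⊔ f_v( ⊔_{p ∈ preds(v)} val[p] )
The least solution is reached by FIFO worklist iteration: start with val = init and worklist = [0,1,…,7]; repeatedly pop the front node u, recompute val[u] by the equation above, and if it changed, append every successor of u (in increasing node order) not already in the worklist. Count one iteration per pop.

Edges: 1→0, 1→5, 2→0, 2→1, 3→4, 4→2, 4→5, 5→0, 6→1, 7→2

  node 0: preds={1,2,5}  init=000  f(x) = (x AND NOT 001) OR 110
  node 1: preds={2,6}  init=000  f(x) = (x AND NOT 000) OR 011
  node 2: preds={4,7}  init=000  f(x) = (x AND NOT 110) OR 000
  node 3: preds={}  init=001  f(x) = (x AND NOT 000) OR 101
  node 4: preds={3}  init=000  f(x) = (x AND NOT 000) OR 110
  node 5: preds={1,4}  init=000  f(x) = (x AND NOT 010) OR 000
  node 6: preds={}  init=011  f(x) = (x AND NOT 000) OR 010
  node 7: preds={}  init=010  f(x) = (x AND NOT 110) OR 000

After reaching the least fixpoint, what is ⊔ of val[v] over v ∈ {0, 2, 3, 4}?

111

Trace (12 dequeues):
  [1] u=0 | in 000 | out 110 | prev 000 | push {}
  [2] u=1 | in 011 | out 011 | prev 000 | push {0}
  [3] u=2 | in 010 | out 000 | ==
  [4] u=3 | in 000 | out 101 | prev 001 | push {}
  [5] u=4 | in 101 | out 111 | prev 000 | push {2}
  [6] u=5 | in 111 | out 101 | prev 000 | push {}
  [7] u=6 | in 000 | out 011 | ==
  [8] u=7 | in 000 | out 010 | ==
  [9] u=0 | in 111 | out 110 | ==
  [10] u=2 | in 111 | out 001 | prev 000 | push {0,1}
  [11] u=0 | in 111 | out 110 | ==
  [12] u=1 | in 011 | out 011 | ==

Converged values:
  [0] 110
  [1] 011
  [2] 001
  [3] 101
  [4] 111
  [5] 101
  [6] 011
  [7] 010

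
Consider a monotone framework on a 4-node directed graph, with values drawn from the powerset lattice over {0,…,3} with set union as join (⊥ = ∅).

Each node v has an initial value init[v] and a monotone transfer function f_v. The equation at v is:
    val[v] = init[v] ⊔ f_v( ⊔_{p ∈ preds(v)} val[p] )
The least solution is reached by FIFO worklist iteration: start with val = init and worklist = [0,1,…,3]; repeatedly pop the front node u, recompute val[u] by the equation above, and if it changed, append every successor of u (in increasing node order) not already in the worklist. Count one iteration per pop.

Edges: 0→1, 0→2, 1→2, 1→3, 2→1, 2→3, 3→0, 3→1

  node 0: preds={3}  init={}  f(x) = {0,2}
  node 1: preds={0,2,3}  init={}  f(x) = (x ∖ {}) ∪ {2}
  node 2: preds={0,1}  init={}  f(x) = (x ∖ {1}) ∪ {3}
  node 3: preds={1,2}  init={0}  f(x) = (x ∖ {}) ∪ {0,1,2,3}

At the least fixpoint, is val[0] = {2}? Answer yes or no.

Worklist (8 pops):
  #1 pop 0: in={0} → {0,2} (was {}); enqueue []
  #2 pop 1: in={0,2} → {0,2} (was {}); enqueue []
  #3 pop 2: in={0,2} → {0,2,3} (was {}); enqueue [1]
  #4 pop 3: in={0,2,3} → {0,1,2,3} (was {0}); enqueue [0]
  #5 pop 1: in={0,1,2,3} → {0,1,2,3} (was {0,2}); enqueue [2,3]
  #6 pop 0: in={0,1,2,3} → {0,2} (no change)
  #7 pop 2: in={0,1,2,3} → {0,2,3} (no change)
  #8 pop 3: in={0,1,2,3} → {0,1,2,3} (no change)

Fixpoint:
  val[0] = {0,2}
  val[1] = {0,1,2,3}
  val[2] = {0,2,3}
  val[3] = {0,1,2,3}

no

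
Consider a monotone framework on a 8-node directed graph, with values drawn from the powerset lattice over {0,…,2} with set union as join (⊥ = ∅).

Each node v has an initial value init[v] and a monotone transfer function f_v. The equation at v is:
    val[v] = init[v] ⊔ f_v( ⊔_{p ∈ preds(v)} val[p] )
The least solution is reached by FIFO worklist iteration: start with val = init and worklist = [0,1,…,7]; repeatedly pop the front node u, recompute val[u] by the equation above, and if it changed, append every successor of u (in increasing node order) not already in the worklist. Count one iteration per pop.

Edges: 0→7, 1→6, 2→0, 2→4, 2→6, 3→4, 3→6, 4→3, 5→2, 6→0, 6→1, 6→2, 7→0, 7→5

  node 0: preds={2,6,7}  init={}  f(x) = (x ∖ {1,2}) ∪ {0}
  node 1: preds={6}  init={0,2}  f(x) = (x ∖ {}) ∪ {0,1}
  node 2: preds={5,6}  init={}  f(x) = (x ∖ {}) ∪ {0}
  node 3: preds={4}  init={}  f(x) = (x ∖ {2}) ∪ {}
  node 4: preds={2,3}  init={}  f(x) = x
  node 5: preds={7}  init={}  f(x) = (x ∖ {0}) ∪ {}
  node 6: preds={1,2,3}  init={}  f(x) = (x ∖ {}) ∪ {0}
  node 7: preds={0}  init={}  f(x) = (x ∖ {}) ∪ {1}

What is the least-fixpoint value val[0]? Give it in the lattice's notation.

Trace (20 dequeues):
  [1] u=0 | in {} | out {0} | prev {} | push {}
  [2] u=1 | in {} | out {0,1,2} | prev {0,2} | push {}
  [3] u=2 | in {} | out {0} | prev {} | push {0}
  [4] u=3 | in {} | out {} | ==
  [5] u=4 | in {0} | out {0} | prev {} | push {3}
  [6] u=5 | in {} | out {} | ==
  [7] u=6 | in {0,1,2} | out {0,1,2} | prev {} | push {1,2}
  [8] u=7 | in {0} | out {0,1} | prev {} | push {5}
  [9] u=0 | in {0,1,2} | out {0} | ==
  [10] u=3 | in {0} | out {0} | prev {} | push {4,6}
  [11] u=1 | in {0,1,2} | out {0,1,2} | ==
  [12] u=2 | in {0,1,2} | out {0,1,2} | prev {0} | push {0}
  [13] u=5 | in {0,1} | out {1} | prev {} | push {2}
  [14] u=4 | in {0,1,2} | out {0,1,2} | prev {0} | push {3}
  [15] u=6 | in {0,1,2} | out {0,1,2} | ==
  [16] u=0 | in {0,1,2} | out {0} | ==
  [17] u=2 | in {0,1,2} | out {0,1,2} | ==
  [18] u=3 | in {0,1,2} | out {0,1} | prev {0} | push {4,6}
  [19] u=4 | in {0,1,2} | out {0,1,2} | ==
  [20] u=6 | in {0,1,2} | out {0,1,2} | ==

Converged values:
  [0] {0}
  [1] {0,1,2}
  [2] {0,1,2}
  [3] {0,1}
  [4] {0,1,2}
  [5] {1}
  [6] {0,1,2}
  [7] {0,1}

{0}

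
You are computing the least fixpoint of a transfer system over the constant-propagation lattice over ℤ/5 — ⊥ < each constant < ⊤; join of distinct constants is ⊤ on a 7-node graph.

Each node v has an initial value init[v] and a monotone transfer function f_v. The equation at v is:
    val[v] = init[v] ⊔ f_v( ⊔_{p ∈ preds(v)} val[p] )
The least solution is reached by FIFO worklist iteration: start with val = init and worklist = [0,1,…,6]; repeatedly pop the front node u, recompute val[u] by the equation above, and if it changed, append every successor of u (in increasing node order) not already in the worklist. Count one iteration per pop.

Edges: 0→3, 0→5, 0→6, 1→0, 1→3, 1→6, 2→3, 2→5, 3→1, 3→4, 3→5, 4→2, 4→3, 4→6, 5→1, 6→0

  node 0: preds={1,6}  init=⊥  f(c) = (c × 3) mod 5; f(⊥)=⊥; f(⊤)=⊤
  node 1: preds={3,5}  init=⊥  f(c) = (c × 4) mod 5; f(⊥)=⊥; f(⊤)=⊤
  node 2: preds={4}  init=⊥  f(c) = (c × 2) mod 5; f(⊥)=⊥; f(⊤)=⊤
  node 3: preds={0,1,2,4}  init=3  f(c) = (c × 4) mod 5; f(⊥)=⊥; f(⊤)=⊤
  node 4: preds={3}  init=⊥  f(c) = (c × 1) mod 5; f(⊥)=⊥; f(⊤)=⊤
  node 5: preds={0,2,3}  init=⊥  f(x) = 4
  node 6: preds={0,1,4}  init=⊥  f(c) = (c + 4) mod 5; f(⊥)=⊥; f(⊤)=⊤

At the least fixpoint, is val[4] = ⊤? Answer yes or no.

Trace (20 dequeues):
  [1] u=0 | in ⊥ | out ⊥ | ==
  [2] u=1 | in 3 | out 2 | prev ⊥ | push {0}
  [3] u=2 | in ⊥ | out ⊥ | ==
  [4] u=3 | in 2 | out 3 | ==
  [5] u=4 | in 3 | out 3 | prev ⊥ | push {2,3}
  [6] u=5 | in 3 | out 4 | prev ⊥ | push {1}
  [7] u=6 | in ⊤ | out ⊤ | prev ⊥ | push {}
  [8] u=0 | in ⊤ | out ⊤ | prev ⊥ | push {5,6}
  [9] u=2 | in 3 | out 1 | prev ⊥ | push {}
  [10] u=3 | in ⊤ | out ⊤ | prev 3 | push {4}
  [11] u=1 | in ⊤ | out ⊤ | prev 2 | push {0,3}
  [12] u=5 | in ⊤ | out 4 | ==
  [13] u=6 | in ⊤ | out ⊤ | ==
  [14] u=4 | in ⊤ | out ⊤ | prev 3 | push {2,6}
  [15] u=0 | in ⊤ | out ⊤ | ==
  [16] u=3 | in ⊤ | out ⊤ | ==
  [17] u=2 | in ⊤ | out ⊤ | prev 1 | push {3,5}
  [18] u=6 | in ⊤ | out ⊤ | ==
  [19] u=3 | in ⊤ | out ⊤ | ==
  [20] u=5 | in ⊤ | out 4 | ==

Converged values:
  [0] ⊤
  [1] ⊤
  [2] ⊤
  [3] ⊤
  [4] ⊤
  [5] 4
  [6] ⊤

yes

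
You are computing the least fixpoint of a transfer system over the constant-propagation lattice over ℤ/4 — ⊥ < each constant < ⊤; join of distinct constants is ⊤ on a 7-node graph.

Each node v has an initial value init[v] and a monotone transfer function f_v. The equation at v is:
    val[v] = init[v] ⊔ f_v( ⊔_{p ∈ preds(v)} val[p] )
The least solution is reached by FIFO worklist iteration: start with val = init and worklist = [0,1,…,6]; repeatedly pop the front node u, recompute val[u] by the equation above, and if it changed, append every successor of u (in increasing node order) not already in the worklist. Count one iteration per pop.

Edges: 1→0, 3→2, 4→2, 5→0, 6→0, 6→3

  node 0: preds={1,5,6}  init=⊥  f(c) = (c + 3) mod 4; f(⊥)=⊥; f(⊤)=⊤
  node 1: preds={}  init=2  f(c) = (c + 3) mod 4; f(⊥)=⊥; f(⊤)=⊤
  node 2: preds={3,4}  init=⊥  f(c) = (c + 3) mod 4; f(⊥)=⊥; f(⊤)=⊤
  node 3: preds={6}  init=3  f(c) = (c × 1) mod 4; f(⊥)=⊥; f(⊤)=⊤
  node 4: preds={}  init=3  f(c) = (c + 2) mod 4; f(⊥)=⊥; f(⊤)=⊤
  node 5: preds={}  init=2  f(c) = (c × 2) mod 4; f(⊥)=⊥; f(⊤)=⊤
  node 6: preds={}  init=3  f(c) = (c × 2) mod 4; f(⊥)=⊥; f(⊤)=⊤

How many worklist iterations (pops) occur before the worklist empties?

7

Trace (7 dequeues):
  [1] u=0 | in ⊤ | out ⊤ | prev ⊥ | push {}
  [2] u=1 | in ⊥ | out 2 | ==
  [3] u=2 | in 3 | out 2 | prev ⊥ | push {}
  [4] u=3 | in 3 | out 3 | ==
  [5] u=4 | in ⊥ | out 3 | ==
  [6] u=5 | in ⊥ | out 2 | ==
  [7] u=6 | in ⊥ | out 3 | ==

Converged values:
  [0] ⊤
  [1] 2
  [2] 2
  [3] 3
  [4] 3
  [5] 2
  [6] 3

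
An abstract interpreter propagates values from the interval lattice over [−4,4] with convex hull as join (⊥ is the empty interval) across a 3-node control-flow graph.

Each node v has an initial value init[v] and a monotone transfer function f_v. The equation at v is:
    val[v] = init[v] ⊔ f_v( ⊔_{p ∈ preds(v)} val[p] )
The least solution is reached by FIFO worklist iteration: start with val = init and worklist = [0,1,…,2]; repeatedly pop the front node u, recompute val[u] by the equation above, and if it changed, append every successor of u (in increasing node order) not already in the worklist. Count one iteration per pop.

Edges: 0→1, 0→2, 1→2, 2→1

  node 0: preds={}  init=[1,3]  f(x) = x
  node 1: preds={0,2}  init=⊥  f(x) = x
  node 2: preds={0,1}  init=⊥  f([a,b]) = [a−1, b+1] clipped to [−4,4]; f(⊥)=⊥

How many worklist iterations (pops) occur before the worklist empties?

Worklist (13 pops):
  #1 pop 0: in=⊥ → [1,3] (no change)
  #2 pop 1: in=[1,3] → [1,3] (was ⊥); enqueue []
  #3 pop 2: in=[1,3] → [0,4] (was ⊥); enqueue [1]
  #4 pop 1: in=[0,4] → [0,4] (was [1,3]); enqueue [2]
  #5 pop 2: in=[0,4] → [-1,4] (was [0,4]); enqueue [1]
  #6 pop 1: in=[-1,4] → [-1,4] (was [0,4]); enqueue [2]
  #7 pop 2: in=[-1,4] → [-2,4] (was [-1,4]); enqueue [1]
  #8 pop 1: in=[-2,4] → [-2,4] (was [-1,4]); enqueue [2]
  #9 pop 2: in=[-2,4] → [-3,4] (was [-2,4]); enqueue [1]
  #10 pop 1: in=[-3,4] → [-3,4] (was [-2,4]); enqueue [2]
  #11 pop 2: in=[-3,4] → [-4,4] (was [-3,4]); enqueue [1]
  #12 pop 1: in=[-4,4] → [-4,4] (was [-3,4]); enqueue [2]
  #13 pop 2: in=[-4,4] → [-4,4] (no change)

Fixpoint:
  val[0] = [1,3]
  val[1] = [-4,4]
  val[2] = [-4,4]

13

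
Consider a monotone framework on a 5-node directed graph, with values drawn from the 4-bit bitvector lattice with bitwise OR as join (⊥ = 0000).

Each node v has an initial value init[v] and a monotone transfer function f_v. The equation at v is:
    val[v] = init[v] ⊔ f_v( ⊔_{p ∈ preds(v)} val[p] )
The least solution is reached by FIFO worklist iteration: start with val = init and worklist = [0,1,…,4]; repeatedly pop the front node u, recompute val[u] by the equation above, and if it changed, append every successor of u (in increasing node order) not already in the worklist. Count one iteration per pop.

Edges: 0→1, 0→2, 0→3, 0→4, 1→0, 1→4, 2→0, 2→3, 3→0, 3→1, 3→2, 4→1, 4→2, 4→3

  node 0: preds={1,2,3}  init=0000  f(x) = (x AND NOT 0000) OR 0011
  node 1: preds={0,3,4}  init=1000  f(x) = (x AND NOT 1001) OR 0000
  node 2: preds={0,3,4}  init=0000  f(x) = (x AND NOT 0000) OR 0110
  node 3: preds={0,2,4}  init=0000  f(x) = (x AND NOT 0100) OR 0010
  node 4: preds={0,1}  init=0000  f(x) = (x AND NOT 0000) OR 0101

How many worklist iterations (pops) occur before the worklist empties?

Worklist (11 pops):
  #1 pop 0: in=1000 → 1011 (was 0000); enqueue []
  #2 pop 1: in=1011 → 1010 (was 1000); enqueue [0]
  #3 pop 2: in=1011 → 1111 (was 0000); enqueue []
  #4 pop 3: in=1111 → 1011 (was 0000); enqueue [1,2]
  #5 pop 4: in=1011 → 1111 (was 0000); enqueue [3]
  #6 pop 0: in=1111 → 1111 (was 1011); enqueue [4]
  #7 pop 1: in=1111 → 1110 (was 1010); enqueue [0]
  #8 pop 2: in=1111 → 1111 (no change)
  #9 pop 3: in=1111 → 1011 (no change)
  #10 pop 4: in=1111 → 1111 (no change)
  #11 pop 0: in=1111 → 1111 (no change)

Fixpoint:
  val[0] = 1111
  val[1] = 1110
  val[2] = 1111
  val[3] = 1011
  val[4] = 1111

11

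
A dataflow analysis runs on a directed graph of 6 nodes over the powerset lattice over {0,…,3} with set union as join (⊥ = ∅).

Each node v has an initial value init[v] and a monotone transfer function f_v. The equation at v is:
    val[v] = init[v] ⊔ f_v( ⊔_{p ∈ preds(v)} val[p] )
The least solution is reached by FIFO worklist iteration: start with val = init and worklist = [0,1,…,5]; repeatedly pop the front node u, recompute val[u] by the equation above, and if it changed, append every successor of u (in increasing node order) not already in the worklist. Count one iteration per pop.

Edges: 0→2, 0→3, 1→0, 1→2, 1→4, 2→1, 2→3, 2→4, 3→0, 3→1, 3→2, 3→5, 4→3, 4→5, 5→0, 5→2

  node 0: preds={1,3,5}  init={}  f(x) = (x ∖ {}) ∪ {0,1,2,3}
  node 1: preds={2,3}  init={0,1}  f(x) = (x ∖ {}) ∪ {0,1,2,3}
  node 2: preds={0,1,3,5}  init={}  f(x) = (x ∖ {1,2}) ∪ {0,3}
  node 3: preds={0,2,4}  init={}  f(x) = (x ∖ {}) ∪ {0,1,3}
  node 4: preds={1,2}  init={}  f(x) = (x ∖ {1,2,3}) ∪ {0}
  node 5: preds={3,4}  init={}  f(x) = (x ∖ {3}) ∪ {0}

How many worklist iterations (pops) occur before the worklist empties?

Trace (10 dequeues):
  [1] u=0 | in {0,1} | out {0,1,2,3} | prev {} | push {}
  [2] u=1 | in {} | out {0,1,2,3} | prev {0,1} | push {0}
  [3] u=2 | in {0,1,2,3} | out {0,3} | prev {} | push {1}
  [4] u=3 | in {0,1,2,3} | out {0,1,2,3} | prev {} | push {2}
  [5] u=4 | in {0,1,2,3} | out {0} | prev {} | push {3}
  [6] u=5 | in {0,1,2,3} | out {0,1,2} | prev {} | push {}
  [7] u=0 | in {0,1,2,3} | out {0,1,2,3} | ==
  [8] u=1 | in {0,1,2,3} | out {0,1,2,3} | ==
  [9] u=2 | in {0,1,2,3} | out {0,3} | ==
  [10] u=3 | in {0,1,2,3} | out {0,1,2,3} | ==

Converged values:
  [0] {0,1,2,3}
  [1] {0,1,2,3}
  [2] {0,3}
  [3] {0,1,2,3}
  [4] {0}
  [5] {0,1,2}

10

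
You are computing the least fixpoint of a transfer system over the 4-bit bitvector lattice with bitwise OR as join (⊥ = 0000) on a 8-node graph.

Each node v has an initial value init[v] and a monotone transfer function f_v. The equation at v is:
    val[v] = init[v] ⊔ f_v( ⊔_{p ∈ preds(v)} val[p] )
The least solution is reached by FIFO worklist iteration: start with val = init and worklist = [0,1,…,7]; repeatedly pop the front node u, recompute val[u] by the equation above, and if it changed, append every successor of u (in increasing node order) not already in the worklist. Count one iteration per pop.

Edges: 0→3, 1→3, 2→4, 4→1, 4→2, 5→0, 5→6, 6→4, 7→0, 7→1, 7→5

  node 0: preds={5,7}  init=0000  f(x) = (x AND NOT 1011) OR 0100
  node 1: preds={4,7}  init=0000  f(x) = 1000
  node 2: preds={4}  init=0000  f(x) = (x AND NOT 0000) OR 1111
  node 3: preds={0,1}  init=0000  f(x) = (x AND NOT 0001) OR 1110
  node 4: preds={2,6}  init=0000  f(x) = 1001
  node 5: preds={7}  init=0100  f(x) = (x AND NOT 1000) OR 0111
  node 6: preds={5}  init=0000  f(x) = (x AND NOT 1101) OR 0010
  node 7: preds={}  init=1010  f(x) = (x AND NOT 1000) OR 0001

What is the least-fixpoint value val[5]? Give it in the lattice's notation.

0111

Trace (13 dequeues):
  [1] u=0 | in 1110 | out 0100 | prev 0000 | push {}
  [2] u=1 | in 1010 | out 1000 | prev 0000 | push {}
  [3] u=2 | in 0000 | out 1111 | prev 0000 | push {}
  [4] u=3 | in 1100 | out 1110 | prev 0000 | push {}
  [5] u=4 | in 1111 | out 1001 | prev 0000 | push {1,2}
  [6] u=5 | in 1010 | out 0111 | prev 0100 | push {0}
  [7] u=6 | in 0111 | out 0010 | prev 0000 | push {4}
  [8] u=7 | in 0000 | out 1011 | prev 1010 | push {5}
  [9] u=1 | in 1011 | out 1000 | ==
  [10] u=2 | in 1001 | out 1111 | ==
  [11] u=0 | in 1111 | out 0100 | ==
  [12] u=4 | in 1111 | out 1001 | ==
  [13] u=5 | in 1011 | out 0111 | ==

Converged values:
  [0] 0100
  [1] 1000
  [2] 1111
  [3] 1110
  [4] 1001
  [5] 0111
  [6] 0010
  [7] 1011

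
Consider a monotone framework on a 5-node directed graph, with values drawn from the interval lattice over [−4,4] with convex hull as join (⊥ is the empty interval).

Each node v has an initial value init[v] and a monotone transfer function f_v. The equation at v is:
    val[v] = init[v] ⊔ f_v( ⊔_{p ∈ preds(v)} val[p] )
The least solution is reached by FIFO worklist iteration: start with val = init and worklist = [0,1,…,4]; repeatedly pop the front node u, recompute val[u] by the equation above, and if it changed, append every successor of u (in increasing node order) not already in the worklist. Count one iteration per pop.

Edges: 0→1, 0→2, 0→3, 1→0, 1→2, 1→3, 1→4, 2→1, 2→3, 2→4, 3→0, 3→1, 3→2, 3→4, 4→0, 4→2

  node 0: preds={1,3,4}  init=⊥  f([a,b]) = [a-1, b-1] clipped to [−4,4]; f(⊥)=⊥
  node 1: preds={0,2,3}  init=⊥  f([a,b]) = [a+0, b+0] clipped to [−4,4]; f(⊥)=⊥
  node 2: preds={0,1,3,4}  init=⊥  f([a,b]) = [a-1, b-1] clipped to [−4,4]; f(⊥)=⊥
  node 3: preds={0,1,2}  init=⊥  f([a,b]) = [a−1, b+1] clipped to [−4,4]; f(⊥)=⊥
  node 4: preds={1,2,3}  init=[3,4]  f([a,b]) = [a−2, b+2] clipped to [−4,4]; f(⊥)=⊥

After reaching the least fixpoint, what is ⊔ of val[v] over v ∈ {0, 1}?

Iteration log — 16 steps:
  step 1. node 0  ⊔preds=[3,4]  new=[2,3]  old=⊥  +wl: 
  step 2. node 1  ⊔preds=[2,3]  new=[2,3]  old=⊥  +wl: 0
  step 3. node 2  ⊔preds=[2,4]  new=[1,3]  old=⊥  +wl: 1
  step 4. node 3  ⊔preds=[1,3]  new=[0,4]  old=⊥  +wl: 2
  step 5. node 4  ⊔preds=[0,4]  new=[-2,4]  old=[3,4]  +wl: 
  step 6. node 0  ⊔preds=[-2,4]  new=[-3,3]  old=[2,3]  +wl: 3
  step 7. node 1  ⊔preds=[-3,4]  new=[-3,4]  old=[2,3]  +wl: 0,4
  step 8. node 2  ⊔preds=[-3,4]  new=[-4,3]  old=[1,3]  +wl: 1
  step 9. node 3  ⊔preds=[-4,4]  new=[-4,4]  old=[0,4]  +wl: 2
  step 10. node 0  ⊔preds=[-4,4]  new=[-4,3]  old=[-3,3]  +wl: 3
  step 11. node 4  ⊔preds=[-4,4]  new=[-4,4]  old=[-2,4]  +wl: 0
  step 12. node 1  ⊔preds=[-4,4]  new=[-4,4]  old=[-3,4]  +wl: 4
  step 13. node 2  ⊔preds=[-4,4]  new=[-4,3]  stable
  step 14. node 3  ⊔preds=[-4,4]  new=[-4,4]  stable
  step 15. node 0  ⊔preds=[-4,4]  new=[-4,3]  stable
  step 16. node 4  ⊔preds=[-4,4]  new=[-4,4]  stable

Least fixpoint reached:
  node 0: [-4,3]
  node 1: [-4,4]
  node 2: [-4,3]
  node 3: [-4,4]
  node 4: [-4,4]

[-4,4]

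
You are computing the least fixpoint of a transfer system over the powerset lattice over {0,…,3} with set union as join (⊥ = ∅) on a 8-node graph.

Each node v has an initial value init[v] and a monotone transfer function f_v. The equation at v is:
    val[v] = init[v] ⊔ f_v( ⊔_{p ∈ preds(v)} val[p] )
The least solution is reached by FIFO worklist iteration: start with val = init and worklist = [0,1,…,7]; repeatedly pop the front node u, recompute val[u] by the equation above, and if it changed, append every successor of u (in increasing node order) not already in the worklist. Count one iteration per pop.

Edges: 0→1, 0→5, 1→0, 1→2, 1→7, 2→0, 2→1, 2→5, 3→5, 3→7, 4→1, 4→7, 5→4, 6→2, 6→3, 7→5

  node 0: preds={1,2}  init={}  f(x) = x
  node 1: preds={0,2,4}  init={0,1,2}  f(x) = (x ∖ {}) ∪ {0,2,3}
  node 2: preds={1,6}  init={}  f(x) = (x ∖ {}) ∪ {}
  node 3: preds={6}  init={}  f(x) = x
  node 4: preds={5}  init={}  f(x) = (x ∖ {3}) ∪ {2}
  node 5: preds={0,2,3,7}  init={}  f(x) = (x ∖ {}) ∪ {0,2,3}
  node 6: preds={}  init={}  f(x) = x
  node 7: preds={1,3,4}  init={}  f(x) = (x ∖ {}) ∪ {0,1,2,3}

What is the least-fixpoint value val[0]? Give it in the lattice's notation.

{0,1,2,3}

Iteration log — 14 steps:
  step 1. node 0  ⊔preds={0,1,2}  new={0,1,2}  old={}  +wl: 
  step 2. node 1  ⊔preds={0,1,2}  new={0,1,2,3}  old={0,1,2}  +wl: 0
  step 3. node 2  ⊔preds={0,1,2,3}  new={0,1,2,3}  old={}  +wl: 1
  step 4. node 3  ⊔preds={}  new={}  stable
  step 5. node 4  ⊔preds={}  new={2}  old={}  +wl: 
  step 6. node 5  ⊔preds={0,1,2,3}  new={0,1,2,3}  old={}  +wl: 4
  step 7. node 6  ⊔preds={}  new={}  stable
  step 8. node 7  ⊔preds={0,1,2,3}  new={0,1,2,3}  old={}  +wl: 5
  step 9. node 0  ⊔preds={0,1,2,3}  new={0,1,2,3}  old={0,1,2}  +wl: 
  step 10. node 1  ⊔preds={0,1,2,3}  new={0,1,2,3}  stable
  step 11. node 4  ⊔preds={0,1,2,3}  new={0,1,2}  old={2}  +wl: 1,7
  step 12. node 5  ⊔preds={0,1,2,3}  new={0,1,2,3}  stable
  step 13. node 1  ⊔preds={0,1,2,3}  new={0,1,2,3}  stable
  step 14. node 7  ⊔preds={0,1,2,3}  new={0,1,2,3}  stable

Least fixpoint reached:
  node 0: {0,1,2,3}
  node 1: {0,1,2,3}
  node 2: {0,1,2,3}
  node 3: {}
  node 4: {0,1,2}
  node 5: {0,1,2,3}
  node 6: {}
  node 7: {0,1,2,3}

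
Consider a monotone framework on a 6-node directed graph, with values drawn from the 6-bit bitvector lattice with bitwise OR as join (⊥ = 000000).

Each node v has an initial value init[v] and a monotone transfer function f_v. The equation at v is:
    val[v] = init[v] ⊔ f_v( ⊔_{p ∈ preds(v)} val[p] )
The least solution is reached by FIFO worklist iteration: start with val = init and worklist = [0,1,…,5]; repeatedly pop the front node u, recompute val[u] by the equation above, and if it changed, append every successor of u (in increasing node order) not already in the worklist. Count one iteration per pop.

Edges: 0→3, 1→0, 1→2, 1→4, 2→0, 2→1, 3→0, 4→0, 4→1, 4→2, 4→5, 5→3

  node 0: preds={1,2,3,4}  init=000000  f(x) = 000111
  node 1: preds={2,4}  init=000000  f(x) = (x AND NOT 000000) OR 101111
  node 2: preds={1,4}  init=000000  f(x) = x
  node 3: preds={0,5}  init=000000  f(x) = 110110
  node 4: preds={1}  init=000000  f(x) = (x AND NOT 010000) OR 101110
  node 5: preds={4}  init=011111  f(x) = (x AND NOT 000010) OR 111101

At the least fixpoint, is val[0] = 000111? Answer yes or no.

yes

Iteration log — 10 steps:
  step 1. node 0  ⊔preds=000000  new=000111  old=000000  +wl: 
  step 2. node 1  ⊔preds=000000  new=101111  old=000000  +wl: 0
  step 3. node 2  ⊔preds=101111  new=101111  old=000000  +wl: 1
  step 4. node 3  ⊔preds=011111  new=110110  old=000000  +wl: 
  step 5. node 4  ⊔preds=101111  new=101111  old=000000  +wl: 2
  step 6. node 5  ⊔preds=101111  new=111111  old=011111  +wl: 3
  step 7. node 0  ⊔preds=111111  new=000111  stable
  step 8. node 1  ⊔preds=101111  new=101111  stable
  step 9. node 2  ⊔preds=101111  new=101111  stable
  step 10. node 3  ⊔preds=111111  new=110110  stable

Least fixpoint reached:
  node 0: 000111
  node 1: 101111
  node 2: 101111
  node 3: 110110
  node 4: 101111
  node 5: 111111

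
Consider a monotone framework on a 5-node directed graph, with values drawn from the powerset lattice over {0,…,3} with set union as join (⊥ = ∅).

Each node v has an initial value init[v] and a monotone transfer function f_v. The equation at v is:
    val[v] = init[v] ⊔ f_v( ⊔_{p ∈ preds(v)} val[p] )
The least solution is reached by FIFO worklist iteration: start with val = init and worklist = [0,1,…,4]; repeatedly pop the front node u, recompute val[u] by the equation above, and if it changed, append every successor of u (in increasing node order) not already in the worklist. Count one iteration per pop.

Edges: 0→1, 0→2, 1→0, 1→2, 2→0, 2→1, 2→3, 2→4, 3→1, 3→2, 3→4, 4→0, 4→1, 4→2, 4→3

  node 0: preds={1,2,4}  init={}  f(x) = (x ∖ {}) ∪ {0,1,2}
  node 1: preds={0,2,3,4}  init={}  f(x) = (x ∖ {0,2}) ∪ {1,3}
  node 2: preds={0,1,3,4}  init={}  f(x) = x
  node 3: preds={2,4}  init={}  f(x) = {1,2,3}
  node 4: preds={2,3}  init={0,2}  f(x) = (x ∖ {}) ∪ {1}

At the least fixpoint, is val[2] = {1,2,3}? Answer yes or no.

Worklist (9 pops):
  #1 pop 0: in={0,2} → {0,1,2} (was {}); enqueue []
  #2 pop 1: in={0,1,2} → {1,3} (was {}); enqueue [0]
  #3 pop 2: in={0,1,2,3} → {0,1,2,3} (was {}); enqueue [1]
  #4 pop 3: in={0,1,2,3} → {1,2,3} (was {}); enqueue [2]
  #5 pop 4: in={0,1,2,3} → {0,1,2,3} (was {0,2}); enqueue [3]
  #6 pop 0: in={0,1,2,3} → {0,1,2,3} (was {0,1,2}); enqueue []
  #7 pop 1: in={0,1,2,3} → {1,3} (no change)
  #8 pop 2: in={0,1,2,3} → {0,1,2,3} (no change)
  #9 pop 3: in={0,1,2,3} → {1,2,3} (no change)

Fixpoint:
  val[0] = {0,1,2,3}
  val[1] = {1,3}
  val[2] = {0,1,2,3}
  val[3] = {1,2,3}
  val[4] = {0,1,2,3}

no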